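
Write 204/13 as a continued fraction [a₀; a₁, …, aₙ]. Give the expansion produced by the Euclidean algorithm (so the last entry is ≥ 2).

204 = 15×13 + 9
13 = 1×9 + 4
9 = 2×4 + 1
4 = 4×1 + 0  (stop)
So 204/13 = [15; 1, 2, 4].

[15; 1, 2, 4]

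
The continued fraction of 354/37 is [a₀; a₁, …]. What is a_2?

354 = 9·37 + 21   →  a_0 = 9
37 = 1·21 + 16   →  a_1 = 1
21 = 1·16 + 5   →  a_2 = 1

1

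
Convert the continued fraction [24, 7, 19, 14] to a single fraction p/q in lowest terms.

Using pₖ = aₖpₖ₋₁ + pₖ₋₂ and qₖ = aₖqₖ₋₁ + qₖ₋₂:
  k=0: a=24, p=24, q=1
  k=1: a=7, p=169, q=7
  k=2: a=19, p=3235, q=134
  k=3: a=14, p=45459, q=1883

45459/1883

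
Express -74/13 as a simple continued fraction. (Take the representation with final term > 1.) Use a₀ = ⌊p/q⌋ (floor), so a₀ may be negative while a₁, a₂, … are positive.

-74 = -6*13 + 4
13 = 3*4 + 1
4 = 4*1 + 0  (stop)
So -74/13 = [-6; 3, 4].

[-6; 3, 4]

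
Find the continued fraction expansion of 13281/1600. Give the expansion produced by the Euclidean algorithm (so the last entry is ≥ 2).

[8; 3, 3, 15, 1, 2, 3]

13281 = 8*1600 + 481
1600 = 3*481 + 157
481 = 3*157 + 10
157 = 15*10 + 7
10 = 1*7 + 3
7 = 2*3 + 1
3 = 3*1 + 0  (stop)
So 13281/1600 = [8; 3, 3, 15, 1, 2, 3].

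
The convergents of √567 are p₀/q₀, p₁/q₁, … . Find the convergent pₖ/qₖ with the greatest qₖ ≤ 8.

119/5

√567 = [23; 1, 4, 3, 4, 1, 46, …] (period length 6).
Convergents:
  p_0/q_0 = 23/1
  p_1/q_1 = 24/1
  p_2/q_2 = 119/5
  p_3/q_3 = 381/16
q_2 = 5 ≤ 8 < 16 = q_3, so the answer is 119/5.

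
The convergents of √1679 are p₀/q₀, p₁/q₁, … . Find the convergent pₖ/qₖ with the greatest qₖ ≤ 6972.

137719/3361

√1679 = [40; 1, 39, 1, 80, …] (period length 4).
Convergents:
  p_0/q_0 = 40/1
  p_1/q_1 = 41/1
  p_2/q_2 = 1639/40
  p_3/q_3 = 1680/41
  p_4/q_4 = 136039/3320
  p_5/q_5 = 137719/3361
  p_6/q_6 = 5507080/134399
q_5 = 3361 ≤ 6972 < 134399 = q_6, so the answer is 137719/3361.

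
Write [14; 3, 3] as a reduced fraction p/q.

143/10

Using pₖ = aₖpₖ₋₁ + pₖ₋₂ and qₖ = aₖqₖ₋₁ + qₖ₋₂:
  k=0: a=14, p=14, q=1
  k=1: a=3, p=43, q=3
  k=2: a=3, p=143, q=10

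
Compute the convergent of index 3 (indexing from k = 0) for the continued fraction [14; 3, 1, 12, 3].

727/51

Using pₖ = aₖpₖ₋₁ + pₖ₋₂, qₖ = aₖqₖ₋₁ + qₖ₋₂ (with p₋₁=1, p₋₂=0, q₋₁=0, q₋₂=1):
  k=0: a=14, p=14, q=1
  k=1: a=3, p=43, q=3
  k=2: a=1, p=57, q=4
  k=3: a=12, p=727, q=51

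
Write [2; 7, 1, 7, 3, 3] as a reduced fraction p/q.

Fold from the inside: start with 3/1.
  3 + 1/3 = 10/3
  7 + 3/10 = 73/10
  1 + 10/73 = 83/73
  7 + 73/83 = 654/83
  2 + 83/654 = 1391/654

1391/654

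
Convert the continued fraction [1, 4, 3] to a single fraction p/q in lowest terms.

16/13

Using pₖ = aₖpₖ₋₁ + pₖ₋₂ and qₖ = aₖqₖ₋₁ + qₖ₋₂:
  k=0: a=1, p=1, q=1
  k=1: a=4, p=5, q=4
  k=2: a=3, p=16, q=13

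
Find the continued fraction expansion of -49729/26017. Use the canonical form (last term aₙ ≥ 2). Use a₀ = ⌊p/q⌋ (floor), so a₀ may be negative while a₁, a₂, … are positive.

-49729 = -2·26017 + 2305
26017 = 11·2305 + 662
2305 = 3·662 + 319
662 = 2·319 + 24
319 = 13·24 + 7
24 = 3·7 + 3
7 = 2·3 + 1
3 = 3·1 + 0  (stop)
So -49729/26017 = [-2; 11, 3, 2, 13, 3, 2, 3].

[-2; 11, 3, 2, 13, 3, 2, 3]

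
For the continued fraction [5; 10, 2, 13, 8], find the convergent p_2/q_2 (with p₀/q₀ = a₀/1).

Using pₖ = aₖpₖ₋₁ + pₖ₋₂, qₖ = aₖqₖ₋₁ + qₖ₋₂ (with p₋₁=1, p₋₂=0, q₋₁=0, q₋₂=1):
  k=0: a=5, p=5, q=1
  k=1: a=10, p=51, q=10
  k=2: a=2, p=107, q=21

107/21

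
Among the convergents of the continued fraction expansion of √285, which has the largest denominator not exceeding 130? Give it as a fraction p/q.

√285 = [16; 1, 7, 2, 7, 1, 32, …] (period length 6).
Convergents:
  p_0/q_0 = 16/1
  p_1/q_1 = 17/1
  p_2/q_2 = 135/8
  p_3/q_3 = 287/17
  p_4/q_4 = 2144/127
  p_5/q_5 = 2431/144
q_4 = 127 ≤ 130 < 144 = q_5, so the answer is 2144/127.

2144/127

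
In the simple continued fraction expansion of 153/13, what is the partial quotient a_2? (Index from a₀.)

153 = 11·13 + 10   →  a_0 = 11
13 = 1·10 + 3   →  a_1 = 1
10 = 3·3 + 1   →  a_2 = 3

3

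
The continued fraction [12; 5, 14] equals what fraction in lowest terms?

866/71

Using pₖ = aₖpₖ₋₁ + pₖ₋₂ and qₖ = aₖqₖ₋₁ + qₖ₋₂:
  k=0: a=12, p=12, q=1
  k=1: a=5, p=61, q=5
  k=2: a=14, p=866, q=71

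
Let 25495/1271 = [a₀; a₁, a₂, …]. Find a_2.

25495 = 20·1271 + 75   →  a_0 = 20
1271 = 16·75 + 71   →  a_1 = 16
75 = 1·71 + 4   →  a_2 = 1

1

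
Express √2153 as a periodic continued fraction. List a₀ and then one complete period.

a₀ = ⌊√2153⌋ = 46.
With m₀=0, d₀=1 and mₖ₊₁ = dₖaₖ − mₖ, dₖ₊₁ = (n − mₖ₊₁²)/dₖ, aₖ₊₁ = ⌊(a₀+mₖ₊₁)/dₖ₊₁⌋:
  k=1: m=46, d=37, a=2
  k=2: m=28, d=37, a=2
  k=3: m=46, d=1, a=92
d=1 and a=2a₀=92 at k=3, so the next step gives (m, d) = (46, 37) again — its k=1 value — and the period has length 3.

[46; 2, 2, 92]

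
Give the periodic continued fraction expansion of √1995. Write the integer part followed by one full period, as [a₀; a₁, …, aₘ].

a₀ = ⌊√1995⌋ = 44.

[44; 1, 1, 1, 88]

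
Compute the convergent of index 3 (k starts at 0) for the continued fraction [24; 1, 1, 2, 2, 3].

Using pₖ = aₖpₖ₋₁ + pₖ₋₂, qₖ = aₖqₖ₋₁ + qₖ₋₂ (with p₋₁=1, p₋₂=0, q₋₁=0, q₋₂=1):
  k=0: a=24, p=24, q=1
  k=1: a=1, p=25, q=1
  k=2: a=1, p=49, q=2
  k=3: a=2, p=123, q=5

123/5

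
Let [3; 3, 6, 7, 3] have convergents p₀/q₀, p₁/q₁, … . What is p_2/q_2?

Using pₖ = aₖpₖ₋₁ + pₖ₋₂, qₖ = aₖqₖ₋₁ + qₖ₋₂ (with p₋₁=1, p₋₂=0, q₋₁=0, q₋₂=1):
  k=0: a=3, p=3, q=1
  k=1: a=3, p=10, q=3
  k=2: a=6, p=63, q=19

63/19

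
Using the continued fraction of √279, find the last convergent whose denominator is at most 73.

1069/64

√279 = [16; 1, 2, 2, 1, 2, 2, 1, 32, …] (period length 8).
Convergents:
  p_0/q_0 = 16/1
  p_1/q_1 = 17/1
  p_2/q_2 = 50/3
  p_3/q_3 = 117/7
  p_4/q_4 = 167/10
  p_5/q_5 = 451/27
  p_6/q_6 = 1069/64
  p_7/q_7 = 1520/91
q_6 = 64 ≤ 73 < 91 = q_7, so the answer is 1069/64.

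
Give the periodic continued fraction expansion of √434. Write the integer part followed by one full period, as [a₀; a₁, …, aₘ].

[20; 1, 4, 1, 40]

a₀ = ⌊√434⌋ = 20.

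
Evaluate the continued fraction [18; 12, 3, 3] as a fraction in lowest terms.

2224/123

Using pₖ = aₖpₖ₋₁ + pₖ₋₂ and qₖ = aₖqₖ₋₁ + qₖ₋₂:
  k=0: a=18, p=18, q=1
  k=1: a=12, p=217, q=12
  k=2: a=3, p=669, q=37
  k=3: a=3, p=2224, q=123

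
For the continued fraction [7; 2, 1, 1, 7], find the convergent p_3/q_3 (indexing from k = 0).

37/5

Using pₖ = aₖpₖ₋₁ + pₖ₋₂, qₖ = aₖqₖ₋₁ + qₖ₋₂ (with p₋₁=1, p₋₂=0, q₋₁=0, q₋₂=1):
  k=0: a=7, p=7, q=1
  k=1: a=2, p=15, q=2
  k=2: a=1, p=22, q=3
  k=3: a=1, p=37, q=5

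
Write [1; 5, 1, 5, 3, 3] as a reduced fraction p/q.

Using pₖ = aₖpₖ₋₁ + pₖ₋₂ and qₖ = aₖqₖ₋₁ + qₖ₋₂:
  k=0: a=1, p=1, q=1
  k=1: a=5, p=6, q=5
  k=2: a=1, p=7, q=6
  k=3: a=5, p=41, q=35
  k=4: a=3, p=130, q=111
  k=5: a=3, p=431, q=368

431/368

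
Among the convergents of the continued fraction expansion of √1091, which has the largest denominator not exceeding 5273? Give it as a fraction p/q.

71973/2179

√1091 = [33; 33, 66, …] (period length 2).
Convergents:
  p_0/q_0 = 33/1
  p_1/q_1 = 1090/33
  p_2/q_2 = 71973/2179
  p_3/q_3 = 2376199/71940
q_2 = 2179 ≤ 5273 < 71940 = q_3, so the answer is 71973/2179.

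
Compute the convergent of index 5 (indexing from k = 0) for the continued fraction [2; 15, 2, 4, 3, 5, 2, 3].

Using pₖ = aₖpₖ₋₁ + pₖ₋₂, qₖ = aₖqₖ₋₁ + qₖ₋₂ (with p₋₁=1, p₋₂=0, q₋₁=0, q₋₂=1):
  k=0: a=2, p=2, q=1
  k=1: a=15, p=31, q=15
  k=2: a=2, p=64, q=31
  k=3: a=4, p=287, q=139
  k=4: a=3, p=925, q=448
  k=5: a=5, p=4912, q=2379

4912/2379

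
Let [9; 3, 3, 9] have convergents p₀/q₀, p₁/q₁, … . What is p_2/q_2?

Using pₖ = aₖpₖ₋₁ + pₖ₋₂, qₖ = aₖqₖ₋₁ + qₖ₋₂ (with p₋₁=1, p₋₂=0, q₋₁=0, q₋₂=1):
  k=0: a=9, p=9, q=1
  k=1: a=3, p=28, q=3
  k=2: a=3, p=93, q=10

93/10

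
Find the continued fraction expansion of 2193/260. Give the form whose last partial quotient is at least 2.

2193 = 8×260 + 113
260 = 2×113 + 34
113 = 3×34 + 11
34 = 3×11 + 1
11 = 11×1 + 0  (stop)
So 2193/260 = [8; 2, 3, 3, 11].

[8; 2, 3, 3, 11]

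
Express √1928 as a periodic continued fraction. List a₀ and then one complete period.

[43; 1, 9, 1, 86]

a₀ = ⌊√1928⌋ = 43.
With m₀=0, d₀=1 and mₖ₊₁ = dₖaₖ − mₖ, dₖ₊₁ = (n − mₖ₊₁²)/dₖ, aₖ₊₁ = ⌊(a₀+mₖ₊₁)/dₖ₊₁⌋:
  k=1: m=43, d=79, a=1
  k=2: m=36, d=8, a=9
  k=3: m=36, d=79, a=1
  k=4: m=43, d=1, a=86
d=1 and a=2a₀=86 at k=4, so the next step gives (m, d) = (43, 79) again — its k=1 value — and the period has length 4.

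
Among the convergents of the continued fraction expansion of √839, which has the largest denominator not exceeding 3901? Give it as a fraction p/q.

48691/1681

√839 = [28; 1, 27, 1, 56, …] (period length 4).
Convergents:
  p_0/q_0 = 28/1
  p_1/q_1 = 29/1
  p_2/q_2 = 811/28
  p_3/q_3 = 840/29
  p_4/q_4 = 47851/1652
  p_5/q_5 = 48691/1681
  p_6/q_6 = 1362508/47039
q_5 = 1681 ≤ 3901 < 47039 = q_6, so the answer is 48691/1681.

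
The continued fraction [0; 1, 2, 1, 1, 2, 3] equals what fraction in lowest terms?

44/61

Using pₖ = aₖpₖ₋₁ + pₖ₋₂ and qₖ = aₖqₖ₋₁ + qₖ₋₂:
  k=0: a=0, p=0, q=1
  k=1: a=1, p=1, q=1
  k=2: a=2, p=2, q=3
  k=3: a=1, p=3, q=4
  k=4: a=1, p=5, q=7
  k=5: a=2, p=13, q=18
  k=6: a=3, p=44, q=61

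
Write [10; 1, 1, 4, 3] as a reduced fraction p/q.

306/29

Fold from the inside: start with 3/1.
  4 + 1/3 = 13/3
  1 + 3/13 = 16/13
  1 + 13/16 = 29/16
  10 + 16/29 = 306/29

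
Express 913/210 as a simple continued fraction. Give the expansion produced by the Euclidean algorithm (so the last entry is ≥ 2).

913 = 4×210 + 73
210 = 2×73 + 64
73 = 1×64 + 9
64 = 7×9 + 1
9 = 9×1 + 0  (stop)
So 913/210 = [4; 2, 1, 7, 9].

[4; 2, 1, 7, 9]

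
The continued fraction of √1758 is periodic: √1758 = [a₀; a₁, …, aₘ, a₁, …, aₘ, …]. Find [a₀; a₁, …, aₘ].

a₀ = ⌊√1758⌋ = 41.
With m₀=0, d₀=1 and mₖ₊₁ = dₖaₖ − mₖ, dₖ₊₁ = (n − mₖ₊₁²)/dₖ, aₖ₊₁ = ⌊(a₀+mₖ₊₁)/dₖ₊₁⌋:
  k=1: m=41, d=77, a=1
  k=2: m=36, d=6, a=12
  k=3: m=36, d=77, a=1
  k=4: m=41, d=1, a=82
d=1 and a=2a₀=82 at k=4, so the next step gives (m, d) = (41, 77) again — its k=1 value — and the period has length 4.

[41; 1, 12, 1, 82]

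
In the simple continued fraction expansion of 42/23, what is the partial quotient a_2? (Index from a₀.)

42 = 1·23 + 19   →  a_0 = 1
23 = 1·19 + 4   →  a_1 = 1
19 = 4·4 + 3   →  a_2 = 4

4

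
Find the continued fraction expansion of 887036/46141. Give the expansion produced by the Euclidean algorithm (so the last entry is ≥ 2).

887036 = 19×46141 + 10357
46141 = 4×10357 + 4713
10357 = 2×4713 + 931
4713 = 5×931 + 58
931 = 16×58 + 3
58 = 19×3 + 1
3 = 3×1 + 0  (stop)
So 887036/46141 = [19; 4, 2, 5, 16, 19, 3].

[19; 4, 2, 5, 16, 19, 3]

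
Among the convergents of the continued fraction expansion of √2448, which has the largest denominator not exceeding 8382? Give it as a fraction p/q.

214385/4333

√2448 = [49; 2, 10, 2, 98, …] (period length 4).
Convergents:
  p_0/q_0 = 49/1
  p_1/q_1 = 99/2
  p_2/q_2 = 1039/21
  p_3/q_3 = 2177/44
  p_4/q_4 = 214385/4333
  p_5/q_5 = 430947/8710
q_4 = 4333 ≤ 8382 < 8710 = q_5, so the answer is 214385/4333.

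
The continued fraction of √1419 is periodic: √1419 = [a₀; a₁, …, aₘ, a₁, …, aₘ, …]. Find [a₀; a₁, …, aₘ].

[37; 1, 2, 37, 2, 1, 74]

a₀ = ⌊√1419⌋ = 37.
With m₀=0, d₀=1 and mₖ₊₁ = dₖaₖ − mₖ, dₖ₊₁ = (n − mₖ₊₁²)/dₖ, aₖ₊₁ = ⌊(a₀+mₖ₊₁)/dₖ₊₁⌋:
  k=1: m=37, d=50, a=1
  k=2: m=13, d=25, a=2
  k=3: m=37, d=2, a=37
  k=4: m=37, d=25, a=2
  k=5: m=13, d=50, a=1
  k=6: m=37, d=1, a=74
d=1 and a=2a₀=74 at k=6, so the next step gives (m, d) = (37, 50) again — its k=1 value — and the period has length 6.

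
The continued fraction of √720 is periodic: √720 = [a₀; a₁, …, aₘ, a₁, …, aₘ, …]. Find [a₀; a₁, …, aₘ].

[26; 1, 4, 1, 52]

a₀ = ⌊√720⌋ = 26.
With m₀=0, d₀=1 and mₖ₊₁ = dₖaₖ − mₖ, dₖ₊₁ = (n − mₖ₊₁²)/dₖ, aₖ₊₁ = ⌊(a₀+mₖ₊₁)/dₖ₊₁⌋:
  k=1: m=26, d=44, a=1
  k=2: m=18, d=9, a=4
  k=3: m=18, d=44, a=1
  k=4: m=26, d=1, a=52
d=1 and a=2a₀=52 at k=4, so the next step gives (m, d) = (26, 44) again — its k=1 value — and the period has length 4.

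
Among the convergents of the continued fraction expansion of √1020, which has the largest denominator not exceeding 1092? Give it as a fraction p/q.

32672/1023

√1020 = [31; 1, 14, 1, 62, …] (period length 4).
Convergents:
  p_0/q_0 = 31/1
  p_1/q_1 = 32/1
  p_2/q_2 = 479/15
  p_3/q_3 = 511/16
  p_4/q_4 = 32161/1007
  p_5/q_5 = 32672/1023
  p_6/q_6 = 489569/15329
q_5 = 1023 ≤ 1092 < 15329 = q_6, so the answer is 32672/1023.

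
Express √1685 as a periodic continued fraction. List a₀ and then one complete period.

a₀ = ⌊√1685⌋ = 41.
With m₀=0, d₀=1 and mₖ₊₁ = dₖaₖ − mₖ, dₖ₊₁ = (n − mₖ₊₁²)/dₖ, aₖ₊₁ = ⌊(a₀+mₖ₊₁)/dₖ₊₁⌋:
  k=1: m=41, d=4, a=20
  k=2: m=39, d=41, a=1
  k=3: m=2, d=41, a=1
  k=4: m=39, d=4, a=20
  k=5: m=41, d=1, a=82
d=1 and a=2a₀=82 at k=5, so the next step gives (m, d) = (41, 4) again — its k=1 value — and the period has length 5.

[41; 20, 1, 1, 20, 82]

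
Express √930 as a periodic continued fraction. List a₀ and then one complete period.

a₀ = ⌊√930⌋ = 30.
With m₀=0, d₀=1 and mₖ₊₁ = dₖaₖ − mₖ, dₖ₊₁ = (n − mₖ₊₁²)/dₖ, aₖ₊₁ = ⌊(a₀+mₖ₊₁)/dₖ₊₁⌋:
  k=1: m=30, d=30, a=2
  k=2: m=30, d=1, a=60
d=1 and a=2a₀=60 at k=2, so the next step gives (m, d) = (30, 30) again — its k=1 value — and the period has length 2.

[30; 2, 60]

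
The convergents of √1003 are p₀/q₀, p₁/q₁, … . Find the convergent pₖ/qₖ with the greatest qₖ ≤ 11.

√1003 = [31; 1, 2, 31, 2, 1, 62, …] (period length 6).
Convergents:
  p_0/q_0 = 31/1
  p_1/q_1 = 32/1
  p_2/q_2 = 95/3
  p_3/q_3 = 2977/94
q_2 = 3 ≤ 11 < 94 = q_3, so the answer is 95/3.

95/3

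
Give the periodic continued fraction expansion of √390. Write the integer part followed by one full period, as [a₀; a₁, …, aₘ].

a₀ = ⌊√390⌋ = 19.

[19; 1, 2, 1, 38]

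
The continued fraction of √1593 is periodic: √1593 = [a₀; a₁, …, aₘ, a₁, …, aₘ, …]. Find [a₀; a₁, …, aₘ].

[39; 1, 10, 2, 2, 2, 10, 1, 78]

a₀ = ⌊√1593⌋ = 39.
With m₀=0, d₀=1 and mₖ₊₁ = dₖaₖ − mₖ, dₖ₊₁ = (n − mₖ₊₁²)/dₖ, aₖ₊₁ = ⌊(a₀+mₖ₊₁)/dₖ₊₁⌋:
  k=1: m=39, d=72, a=1
  k=2: m=33, d=7, a=10
  k=3: m=37, d=32, a=2
  k=4: m=27, d=27, a=2
  k=5: m=27, d=32, a=2
  k=6: m=37, d=7, a=10
  k=7: m=33, d=72, a=1
  k=8: m=39, d=1, a=78
d=1 and a=2a₀=78 at k=8, so the next step gives (m, d) = (39, 72) again — its k=1 value — and the period has length 8.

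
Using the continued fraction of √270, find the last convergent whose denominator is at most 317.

2284/139

√270 = [16; 2, 3, 6, 3, 2, 32, …] (period length 6).
Convergents:
  p_0/q_0 = 16/1
  p_1/q_1 = 33/2
  p_2/q_2 = 115/7
  p_3/q_3 = 723/44
  p_4/q_4 = 2284/139
  p_5/q_5 = 5291/322
q_4 = 139 ≤ 317 < 322 = q_5, so the answer is 2284/139.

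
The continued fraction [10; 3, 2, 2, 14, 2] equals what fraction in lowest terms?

Using pₖ = aₖpₖ₋₁ + pₖ₋₂ and qₖ = aₖqₖ₋₁ + qₖ₋₂:
  k=0: a=10, p=10, q=1
  k=1: a=3, p=31, q=3
  k=2: a=2, p=72, q=7
  k=3: a=2, p=175, q=17
  k=4: a=14, p=2522, q=245
  k=5: a=2, p=5219, q=507

5219/507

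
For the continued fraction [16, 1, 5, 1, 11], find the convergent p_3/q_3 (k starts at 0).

Using pₖ = aₖpₖ₋₁ + pₖ₋₂, qₖ = aₖqₖ₋₁ + qₖ₋₂ (with p₋₁=1, p₋₂=0, q₋₁=0, q₋₂=1):
  k=0: a=16, p=16, q=1
  k=1: a=1, p=17, q=1
  k=2: a=5, p=101, q=6
  k=3: a=1, p=118, q=7

118/7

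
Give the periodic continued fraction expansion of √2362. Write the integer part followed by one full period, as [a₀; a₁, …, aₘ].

a₀ = ⌊√2362⌋ = 48.
With m₀=0, d₀=1 and mₖ₊₁ = dₖaₖ − mₖ, dₖ₊₁ = (n − mₖ₊₁²)/dₖ, aₖ₊₁ = ⌊(a₀+mₖ₊₁)/dₖ₊₁⌋:
  k=1: m=48, d=58, a=1
  k=2: m=10, d=39, a=1
  k=3: m=29, d=39, a=1
  k=4: m=10, d=58, a=1
  k=5: m=48, d=1, a=96
d=1 and a=2a₀=96 at k=5, so the next step gives (m, d) = (48, 58) again — its k=1 value — and the period has length 5.

[48; 1, 1, 1, 1, 96]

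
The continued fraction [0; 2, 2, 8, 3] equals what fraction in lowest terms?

Using pₖ = aₖpₖ₋₁ + pₖ₋₂ and qₖ = aₖqₖ₋₁ + qₖ₋₂:
  k=0: a=0, p=0, q=1
  k=1: a=2, p=1, q=2
  k=2: a=2, p=2, q=5
  k=3: a=8, p=17, q=42
  k=4: a=3, p=53, q=131

53/131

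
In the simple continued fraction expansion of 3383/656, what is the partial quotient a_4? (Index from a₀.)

3383 = 5·656 + 103   →  a_0 = 5
656 = 6·103 + 38   →  a_1 = 6
103 = 2·38 + 27   →  a_2 = 2
38 = 1·27 + 11   →  a_3 = 1
27 = 2·11 + 5   →  a_4 = 2

2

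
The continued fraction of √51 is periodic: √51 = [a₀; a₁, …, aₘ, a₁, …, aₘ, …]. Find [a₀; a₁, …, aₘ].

[7; 7, 14]

a₀ = ⌊√51⌋ = 7.
With m₀=0, d₀=1 and mₖ₊₁ = dₖaₖ − mₖ, dₖ₊₁ = (n − mₖ₊₁²)/dₖ, aₖ₊₁ = ⌊(a₀+mₖ₊₁)/dₖ₊₁⌋:
  k=1: m=7, d=2, a=7
  k=2: m=7, d=1, a=14
d=1 and a=2a₀=14 at k=2, so the next step gives (m, d) = (7, 2) again — its k=1 value — and the period has length 2.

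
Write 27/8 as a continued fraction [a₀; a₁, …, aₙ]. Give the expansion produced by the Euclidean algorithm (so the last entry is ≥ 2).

27 = 3×8 + 3
8 = 2×3 + 2
3 = 1×2 + 1
2 = 2×1 + 0  (stop)
So 27/8 = [3; 2, 1, 2].

[3; 2, 1, 2]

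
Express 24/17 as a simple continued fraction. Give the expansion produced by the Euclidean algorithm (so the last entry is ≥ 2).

24 = 1*17 + 7
17 = 2*7 + 3
7 = 2*3 + 1
3 = 3*1 + 0  (stop)
So 24/17 = [1; 2, 2, 3].

[1; 2, 2, 3]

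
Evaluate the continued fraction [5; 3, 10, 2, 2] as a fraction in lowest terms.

Fold from the inside: start with 2/1.
  2 + 1/2 = 5/2
  10 + 2/5 = 52/5
  3 + 5/52 = 161/52
  5 + 52/161 = 857/161

857/161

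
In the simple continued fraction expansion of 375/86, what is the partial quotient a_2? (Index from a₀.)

375 = 4·86 + 31   →  a_0 = 4
86 = 2·31 + 24   →  a_1 = 2
31 = 1·24 + 7   →  a_2 = 1

1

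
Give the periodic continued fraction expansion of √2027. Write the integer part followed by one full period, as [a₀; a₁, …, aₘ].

a₀ = ⌊√2027⌋ = 45.
With m₀=0, d₀=1 and mₖ₊₁ = dₖaₖ − mₖ, dₖ₊₁ = (n − mₖ₊₁²)/dₖ, aₖ₊₁ = ⌊(a₀+mₖ₊₁)/dₖ₊₁⌋:
  k=1: m=45, d=2, a=45
  k=2: m=45, d=1, a=90
d=1 and a=2a₀=90 at k=2, so the next step gives (m, d) = (45, 2) again — its k=1 value — and the period has length 2.

[45; 45, 90]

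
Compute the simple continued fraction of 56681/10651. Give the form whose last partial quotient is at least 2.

[5; 3, 9, 5, 2, 2, 6, 2]

56681 = 5×10651 + 3426
10651 = 3×3426 + 373
3426 = 9×373 + 69
373 = 5×69 + 28
69 = 2×28 + 13
28 = 2×13 + 2
13 = 6×2 + 1
2 = 2×1 + 0  (stop)
So 56681/10651 = [5; 3, 9, 5, 2, 2, 6, 2].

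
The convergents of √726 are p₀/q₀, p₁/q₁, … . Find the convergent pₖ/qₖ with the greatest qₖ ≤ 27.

√726 = [26; 1, 16, 1, 52, …] (period length 4).
Convergents:
  p_0/q_0 = 26/1
  p_1/q_1 = 27/1
  p_2/q_2 = 458/17
  p_3/q_3 = 485/18
  p_4/q_4 = 25678/953
q_3 = 18 ≤ 27 < 953 = q_4, so the answer is 485/18.

485/18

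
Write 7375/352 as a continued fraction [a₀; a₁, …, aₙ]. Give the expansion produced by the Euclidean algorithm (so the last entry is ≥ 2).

7375 = 20·352 + 335
352 = 1·335 + 17
335 = 19·17 + 12
17 = 1·12 + 5
12 = 2·5 + 2
5 = 2·2 + 1
2 = 2·1 + 0  (stop)
So 7375/352 = [20; 1, 19, 1, 2, 2, 2].

[20; 1, 19, 1, 2, 2, 2]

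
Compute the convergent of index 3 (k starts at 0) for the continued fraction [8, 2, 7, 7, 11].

Using pₖ = aₖpₖ₋₁ + pₖ₋₂, qₖ = aₖqₖ₋₁ + qₖ₋₂ (with p₋₁=1, p₋₂=0, q₋₁=0, q₋₂=1):
  k=0: a=8, p=8, q=1
  k=1: a=2, p=17, q=2
  k=2: a=7, p=127, q=15
  k=3: a=7, p=906, q=107

906/107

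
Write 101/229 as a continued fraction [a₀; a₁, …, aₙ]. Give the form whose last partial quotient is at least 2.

101 = 0·229 + 101
229 = 2·101 + 27
101 = 3·27 + 20
27 = 1·20 + 7
20 = 2·7 + 6
7 = 1·6 + 1
6 = 6·1 + 0  (stop)
So 101/229 = [0; 2, 3, 1, 2, 1, 6].

[0; 2, 3, 1, 2, 1, 6]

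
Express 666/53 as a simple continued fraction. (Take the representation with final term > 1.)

[12; 1, 1, 3, 3, 2]

666 = 12×53 + 30
53 = 1×30 + 23
30 = 1×23 + 7
23 = 3×7 + 2
7 = 3×2 + 1
2 = 2×1 + 0  (stop)
So 666/53 = [12; 1, 1, 3, 3, 2].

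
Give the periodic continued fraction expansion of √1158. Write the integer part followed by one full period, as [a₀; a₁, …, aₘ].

[34; 34, 68]

a₀ = ⌊√1158⌋ = 34.
With m₀=0, d₀=1 and mₖ₊₁ = dₖaₖ − mₖ, dₖ₊₁ = (n − mₖ₊₁²)/dₖ, aₖ₊₁ = ⌊(a₀+mₖ₊₁)/dₖ₊₁⌋:
  k=1: m=34, d=2, a=34
  k=2: m=34, d=1, a=68
d=1 and a=2a₀=68 at k=2, so the next step gives (m, d) = (34, 2) again — its k=1 value — and the period has length 2.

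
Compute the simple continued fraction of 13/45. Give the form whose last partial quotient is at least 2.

[0; 3, 2, 6]

13 = 0×45 + 13
45 = 3×13 + 6
13 = 2×6 + 1
6 = 6×1 + 0  (stop)
So 13/45 = [0; 3, 2, 6].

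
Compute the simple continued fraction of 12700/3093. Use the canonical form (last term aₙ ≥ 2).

[4; 9, 2, 3, 15, 3]

12700 = 4×3093 + 328
3093 = 9×328 + 141
328 = 2×141 + 46
141 = 3×46 + 3
46 = 15×3 + 1
3 = 3×1 + 0  (stop)
So 12700/3093 = [4; 9, 2, 3, 15, 3].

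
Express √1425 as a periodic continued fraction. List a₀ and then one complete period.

a₀ = ⌊√1425⌋ = 37.

[37; 1, 2, 1, 74]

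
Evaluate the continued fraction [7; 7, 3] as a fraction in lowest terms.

Fold from the inside: start with 3/1.
  7 + 1/3 = 22/3
  7 + 3/22 = 157/22

157/22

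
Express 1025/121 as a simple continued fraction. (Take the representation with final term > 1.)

1025 = 8×121 + 57
121 = 2×57 + 7
57 = 8×7 + 1
7 = 7×1 + 0  (stop)
So 1025/121 = [8; 2, 8, 7].

[8; 2, 8, 7]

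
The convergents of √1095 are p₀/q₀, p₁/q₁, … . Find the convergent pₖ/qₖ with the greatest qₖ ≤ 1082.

24057/727

√1095 = [33; 11, 66, …] (period length 2).
Convergents:
  p_0/q_0 = 33/1
  p_1/q_1 = 364/11
  p_2/q_2 = 24057/727
  p_3/q_3 = 264991/8008
q_2 = 727 ≤ 1082 < 8008 = q_3, so the answer is 24057/727.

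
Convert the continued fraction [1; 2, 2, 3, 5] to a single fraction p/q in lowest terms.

Fold from the inside: start with 5/1.
  3 + 1/5 = 16/5
  2 + 5/16 = 37/16
  2 + 16/37 = 90/37
  1 + 37/90 = 127/90

127/90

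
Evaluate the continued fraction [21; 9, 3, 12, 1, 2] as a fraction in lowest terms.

23028/1091

Fold from the inside: start with 2/1.
  1 + 1/2 = 3/2
  12 + 2/3 = 38/3
  3 + 3/38 = 117/38
  9 + 38/117 = 1091/117
  21 + 117/1091 = 23028/1091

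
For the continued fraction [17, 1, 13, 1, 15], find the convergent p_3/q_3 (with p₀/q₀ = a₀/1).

269/15

Using pₖ = aₖpₖ₋₁ + pₖ₋₂, qₖ = aₖqₖ₋₁ + qₖ₋₂ (with p₋₁=1, p₋₂=0, q₋₁=0, q₋₂=1):
  k=0: a=17, p=17, q=1
  k=1: a=1, p=18, q=1
  k=2: a=13, p=251, q=14
  k=3: a=1, p=269, q=15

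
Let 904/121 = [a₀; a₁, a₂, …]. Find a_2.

8

904 = 7·121 + 57   →  a_0 = 7
121 = 2·57 + 7   →  a_1 = 2
57 = 8·7 + 1   →  a_2 = 8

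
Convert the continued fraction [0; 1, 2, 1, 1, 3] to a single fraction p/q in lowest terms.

18/25

Using pₖ = aₖpₖ₋₁ + pₖ₋₂ and qₖ = aₖqₖ₋₁ + qₖ₋₂:
  k=0: a=0, p=0, q=1
  k=1: a=1, p=1, q=1
  k=2: a=2, p=2, q=3
  k=3: a=1, p=3, q=4
  k=4: a=1, p=5, q=7
  k=5: a=3, p=18, q=25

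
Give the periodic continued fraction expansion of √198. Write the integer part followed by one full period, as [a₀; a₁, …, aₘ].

a₀ = ⌊√198⌋ = 14.

[14; 14, 28]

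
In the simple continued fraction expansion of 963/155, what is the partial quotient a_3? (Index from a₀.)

2

963 = 6·155 + 33   →  a_0 = 6
155 = 4·33 + 23   →  a_1 = 4
33 = 1·23 + 10   →  a_2 = 1
23 = 2·10 + 3   →  a_3 = 2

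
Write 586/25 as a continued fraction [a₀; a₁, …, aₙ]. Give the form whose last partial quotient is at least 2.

[23; 2, 3, 1, 2]

586 = 23*25 + 11
25 = 2*11 + 3
11 = 3*3 + 2
3 = 1*2 + 1
2 = 2*1 + 0  (stop)
So 586/25 = [23; 2, 3, 1, 2].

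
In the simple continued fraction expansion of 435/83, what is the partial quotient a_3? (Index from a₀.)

1

435 = 5·83 + 20   →  a_0 = 5
83 = 4·20 + 3   →  a_1 = 4
20 = 6·3 + 2   →  a_2 = 6
3 = 1·2 + 1   →  a_3 = 1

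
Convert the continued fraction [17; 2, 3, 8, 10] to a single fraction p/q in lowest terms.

10232/587

Using pₖ = aₖpₖ₋₁ + pₖ₋₂ and qₖ = aₖqₖ₋₁ + qₖ₋₂:
  k=0: a=17, p=17, q=1
  k=1: a=2, p=35, q=2
  k=2: a=3, p=122, q=7
  k=3: a=8, p=1011, q=58
  k=4: a=10, p=10232, q=587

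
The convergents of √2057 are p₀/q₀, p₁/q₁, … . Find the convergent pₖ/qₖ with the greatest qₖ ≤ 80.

2177/48

√2057 = [45; 2, 1, 4, 1, 2, 90, …] (period length 6).
Convergents:
  p_0/q_0 = 45/1
  p_1/q_1 = 91/2
  p_2/q_2 = 136/3
  p_3/q_3 = 635/14
  p_4/q_4 = 771/17
  p_5/q_5 = 2177/48
  p_6/q_6 = 196701/4337
q_5 = 48 ≤ 80 < 4337 = q_6, so the answer is 2177/48.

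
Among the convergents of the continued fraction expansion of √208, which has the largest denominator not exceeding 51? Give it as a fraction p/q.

√208 = [14; 2, 2, 1, 2, 2, 28, …] (period length 6).
Convergents:
  p_0/q_0 = 14/1
  p_1/q_1 = 29/2
  p_2/q_2 = 72/5
  p_3/q_3 = 101/7
  p_4/q_4 = 274/19
  p_5/q_5 = 649/45
  p_6/q_6 = 18446/1279
q_5 = 45 ≤ 51 < 1279 = q_6, so the answer is 649/45.

649/45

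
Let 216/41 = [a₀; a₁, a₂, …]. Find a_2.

1

216 = 5·41 + 11   →  a_0 = 5
41 = 3·11 + 8   →  a_1 = 3
11 = 1·8 + 3   →  a_2 = 1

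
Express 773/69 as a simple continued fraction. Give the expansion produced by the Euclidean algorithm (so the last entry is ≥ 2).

773 = 11·69 + 14
69 = 4·14 + 13
14 = 1·13 + 1
13 = 13·1 + 0  (stop)
So 773/69 = [11; 4, 1, 13].

[11; 4, 1, 13]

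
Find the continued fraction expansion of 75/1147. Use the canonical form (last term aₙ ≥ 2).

[0; 15, 3, 2, 2, 4]

75 = 0×1147 + 75
1147 = 15×75 + 22
75 = 3×22 + 9
22 = 2×9 + 4
9 = 2×4 + 1
4 = 4×1 + 0  (stop)
So 75/1147 = [0; 15, 3, 2, 2, 4].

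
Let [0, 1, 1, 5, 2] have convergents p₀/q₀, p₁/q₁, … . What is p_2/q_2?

Using pₖ = aₖpₖ₋₁ + pₖ₋₂, qₖ = aₖqₖ₋₁ + qₖ₋₂ (with p₋₁=1, p₋₂=0, q₋₁=0, q₋₂=1):
  k=0: a=0, p=0, q=1
  k=1: a=1, p=1, q=1
  k=2: a=1, p=1, q=2

1/2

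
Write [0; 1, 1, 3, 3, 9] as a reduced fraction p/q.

121/214

Using pₖ = aₖpₖ₋₁ + pₖ₋₂ and qₖ = aₖqₖ₋₁ + qₖ₋₂:
  k=0: a=0, p=0, q=1
  k=1: a=1, p=1, q=1
  k=2: a=1, p=1, q=2
  k=3: a=3, p=4, q=7
  k=4: a=3, p=13, q=23
  k=5: a=9, p=121, q=214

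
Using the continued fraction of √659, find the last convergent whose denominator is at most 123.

1951/76

√659 = [25; 1, 2, 25, 2, 1, 50, …] (period length 6).
Convergents:
  p_0/q_0 = 25/1
  p_1/q_1 = 26/1
  p_2/q_2 = 77/3
  p_3/q_3 = 1951/76
  p_4/q_4 = 3979/155
q_3 = 76 ≤ 123 < 155 = q_4, so the answer is 1951/76.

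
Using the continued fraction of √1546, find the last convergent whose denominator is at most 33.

983/25

√1546 = [39; 3, 7, 1, 1, 7, 3, 78, …] (period length 7).
Convergents:
  p_0/q_0 = 39/1
  p_1/q_1 = 118/3
  p_2/q_2 = 865/22
  p_3/q_3 = 983/25
  p_4/q_4 = 1848/47
q_3 = 25 ≤ 33 < 47 = q_4, so the answer is 983/25.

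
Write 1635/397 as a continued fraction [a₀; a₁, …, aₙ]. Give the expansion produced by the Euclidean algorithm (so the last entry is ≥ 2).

1635 = 4*397 + 47
397 = 8*47 + 21
47 = 2*21 + 5
21 = 4*5 + 1
5 = 5*1 + 0  (stop)
So 1635/397 = [4; 8, 2, 4, 5].

[4; 8, 2, 4, 5]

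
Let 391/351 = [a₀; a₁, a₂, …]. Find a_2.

391 = 1·351 + 40   →  a_0 = 1
351 = 8·40 + 31   →  a_1 = 8
40 = 1·31 + 9   →  a_2 = 1

1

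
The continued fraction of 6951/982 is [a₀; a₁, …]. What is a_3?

6951 = 7·982 + 77   →  a_0 = 7
982 = 12·77 + 58   →  a_1 = 12
77 = 1·58 + 19   →  a_2 = 1
58 = 3·19 + 1   →  a_3 = 3

3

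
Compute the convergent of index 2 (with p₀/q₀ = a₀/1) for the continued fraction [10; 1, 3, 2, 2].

43/4

Using pₖ = aₖpₖ₋₁ + pₖ₋₂, qₖ = aₖqₖ₋₁ + qₖ₋₂ (with p₋₁=1, p₋₂=0, q₋₁=0, q₋₂=1):
  k=0: a=10, p=10, q=1
  k=1: a=1, p=11, q=1
  k=2: a=3, p=43, q=4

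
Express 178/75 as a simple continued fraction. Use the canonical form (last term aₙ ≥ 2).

[2; 2, 1, 2, 9]

178 = 2·75 + 28
75 = 2·28 + 19
28 = 1·19 + 9
19 = 2·9 + 1
9 = 9·1 + 0  (stop)
So 178/75 = [2; 2, 1, 2, 9].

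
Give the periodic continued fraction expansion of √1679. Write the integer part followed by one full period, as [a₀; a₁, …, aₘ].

[40; 1, 39, 1, 80]

a₀ = ⌊√1679⌋ = 40.
With m₀=0, d₀=1 and mₖ₊₁ = dₖaₖ − mₖ, dₖ₊₁ = (n − mₖ₊₁²)/dₖ, aₖ₊₁ = ⌊(a₀+mₖ₊₁)/dₖ₊₁⌋:
  k=1: m=40, d=79, a=1
  k=2: m=39, d=2, a=39
  k=3: m=39, d=79, a=1
  k=4: m=40, d=1, a=80
d=1 and a=2a₀=80 at k=4, so the next step gives (m, d) = (40, 79) again — its k=1 value — and the period has length 4.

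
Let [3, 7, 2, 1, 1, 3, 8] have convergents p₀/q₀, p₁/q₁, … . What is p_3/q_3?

Using pₖ = aₖpₖ₋₁ + pₖ₋₂, qₖ = aₖqₖ₋₁ + qₖ₋₂ (with p₋₁=1, p₋₂=0, q₋₁=0, q₋₂=1):
  k=0: a=3, p=3, q=1
  k=1: a=7, p=22, q=7
  k=2: a=2, p=47, q=15
  k=3: a=1, p=69, q=22

69/22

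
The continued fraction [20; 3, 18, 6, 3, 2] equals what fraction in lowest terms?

49619/2441

Using pₖ = aₖpₖ₋₁ + pₖ₋₂ and qₖ = aₖqₖ₋₁ + qₖ₋₂:
  k=0: a=20, p=20, q=1
  k=1: a=3, p=61, q=3
  k=2: a=18, p=1118, q=55
  k=3: a=6, p=6769, q=333
  k=4: a=3, p=21425, q=1054
  k=5: a=2, p=49619, q=2441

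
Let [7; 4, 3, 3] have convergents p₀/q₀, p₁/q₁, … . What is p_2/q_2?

94/13

Using pₖ = aₖpₖ₋₁ + pₖ₋₂, qₖ = aₖqₖ₋₁ + qₖ₋₂ (with p₋₁=1, p₋₂=0, q₋₁=0, q₋₂=1):
  k=0: a=7, p=7, q=1
  k=1: a=4, p=29, q=4
  k=2: a=3, p=94, q=13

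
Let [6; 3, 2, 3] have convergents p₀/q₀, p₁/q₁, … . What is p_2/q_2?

Using pₖ = aₖpₖ₋₁ + pₖ₋₂, qₖ = aₖqₖ₋₁ + qₖ₋₂ (with p₋₁=1, p₋₂=0, q₋₁=0, q₋₂=1):
  k=0: a=6, p=6, q=1
  k=1: a=3, p=19, q=3
  k=2: a=2, p=44, q=7

44/7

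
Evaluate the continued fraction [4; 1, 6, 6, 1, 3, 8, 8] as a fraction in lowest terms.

Using pₖ = aₖpₖ₋₁ + pₖ₋₂ and qₖ = aₖqₖ₋₁ + qₖ₋₂:
  k=0: a=4, p=4, q=1
  k=1: a=1, p=5, q=1
  k=2: a=6, p=34, q=7
  k=3: a=6, p=209, q=43
  k=4: a=1, p=243, q=50
  k=5: a=3, p=938, q=193
  k=6: a=8, p=7747, q=1594
  k=7: a=8, p=62914, q=12945

62914/12945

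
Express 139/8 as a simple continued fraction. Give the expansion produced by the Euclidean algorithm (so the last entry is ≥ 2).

139 = 17×8 + 3
8 = 2×3 + 2
3 = 1×2 + 1
2 = 2×1 + 0  (stop)
So 139/8 = [17; 2, 1, 2].

[17; 2, 1, 2]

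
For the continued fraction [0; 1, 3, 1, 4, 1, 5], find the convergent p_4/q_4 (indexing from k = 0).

19/24

Using pₖ = aₖpₖ₋₁ + pₖ₋₂, qₖ = aₖqₖ₋₁ + qₖ₋₂ (with p₋₁=1, p₋₂=0, q₋₁=0, q₋₂=1):
  k=0: a=0, p=0, q=1
  k=1: a=1, p=1, q=1
  k=2: a=3, p=3, q=4
  k=3: a=1, p=4, q=5
  k=4: a=4, p=19, q=24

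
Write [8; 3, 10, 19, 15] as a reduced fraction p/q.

74163/8911

Fold from the inside: start with 15/1.
  19 + 1/15 = 286/15
  10 + 15/286 = 2875/286
  3 + 286/2875 = 8911/2875
  8 + 2875/8911 = 74163/8911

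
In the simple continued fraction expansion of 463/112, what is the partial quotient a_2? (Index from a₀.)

463 = 4·112 + 15   →  a_0 = 4
112 = 7·15 + 7   →  a_1 = 7
15 = 2·7 + 1   →  a_2 = 2

2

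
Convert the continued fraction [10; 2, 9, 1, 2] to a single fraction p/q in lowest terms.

639/61

Using pₖ = aₖpₖ₋₁ + pₖ₋₂ and qₖ = aₖqₖ₋₁ + qₖ₋₂:
  k=0: a=10, p=10, q=1
  k=1: a=2, p=21, q=2
  k=2: a=9, p=199, q=19
  k=3: a=1, p=220, q=21
  k=4: a=2, p=639, q=61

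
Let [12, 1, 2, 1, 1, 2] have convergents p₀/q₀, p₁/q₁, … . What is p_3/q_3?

51/4

Using pₖ = aₖpₖ₋₁ + pₖ₋₂, qₖ = aₖqₖ₋₁ + qₖ₋₂ (with p₋₁=1, p₋₂=0, q₋₁=0, q₋₂=1):
  k=0: a=12, p=12, q=1
  k=1: a=1, p=13, q=1
  k=2: a=2, p=38, q=3
  k=3: a=1, p=51, q=4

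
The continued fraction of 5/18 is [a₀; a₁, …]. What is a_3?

1

5 = 0·18 + 5   →  a_0 = 0
18 = 3·5 + 3   →  a_1 = 3
5 = 1·3 + 2   →  a_2 = 1
3 = 1·2 + 1   →  a_3 = 1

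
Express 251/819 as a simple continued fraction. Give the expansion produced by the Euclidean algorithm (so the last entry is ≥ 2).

251 = 0*819 + 251
819 = 3*251 + 66
251 = 3*66 + 53
66 = 1*53 + 13
53 = 4*13 + 1
13 = 13*1 + 0  (stop)
So 251/819 = [0; 3, 3, 1, 4, 13].

[0; 3, 3, 1, 4, 13]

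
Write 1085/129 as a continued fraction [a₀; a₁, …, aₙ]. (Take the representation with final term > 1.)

1085 = 8·129 + 53
129 = 2·53 + 23
53 = 2·23 + 7
23 = 3·7 + 2
7 = 3·2 + 1
2 = 2·1 + 0  (stop)
So 1085/129 = [8; 2, 2, 3, 3, 2].

[8; 2, 2, 3, 3, 2]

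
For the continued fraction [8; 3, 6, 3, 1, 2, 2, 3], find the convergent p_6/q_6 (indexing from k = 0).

Using pₖ = aₖpₖ₋₁ + pₖ₋₂, qₖ = aₖqₖ₋₁ + qₖ₋₂ (with p₋₁=1, p₋₂=0, q₋₁=0, q₋₂=1):
  k=0: a=8, p=8, q=1
  k=1: a=3, p=25, q=3
  k=2: a=6, p=158, q=19
  k=3: a=3, p=499, q=60
  k=4: a=1, p=657, q=79
  k=5: a=2, p=1813, q=218
  k=6: a=2, p=4283, q=515

4283/515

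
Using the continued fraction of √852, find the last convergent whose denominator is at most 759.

√852 = [29; 5, 3, 2, 4, 2, 3, 5, 58, …] (period length 8).
Convergents:
  p_0/q_0 = 29/1
  p_1/q_1 = 146/5
  p_2/q_2 = 467/16
  p_3/q_3 = 1080/37
  p_4/q_4 = 4787/164
  p_5/q_5 = 10654/365
  p_6/q_6 = 36749/1259
q_5 = 365 ≤ 759 < 1259 = q_6, so the answer is 10654/365.

10654/365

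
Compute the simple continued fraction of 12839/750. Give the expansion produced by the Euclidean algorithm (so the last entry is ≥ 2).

12839 = 17×750 + 89
750 = 8×89 + 38
89 = 2×38 + 13
38 = 2×13 + 12
13 = 1×12 + 1
12 = 12×1 + 0  (stop)
So 12839/750 = [17; 8, 2, 2, 1, 12].

[17; 8, 2, 2, 1, 12]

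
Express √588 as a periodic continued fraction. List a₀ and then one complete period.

a₀ = ⌊√588⌋ = 24.

[24; 4, 48]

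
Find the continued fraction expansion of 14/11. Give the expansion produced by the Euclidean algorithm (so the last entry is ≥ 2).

[1; 3, 1, 2]

14 = 1·11 + 3
11 = 3·3 + 2
3 = 1·2 + 1
2 = 2·1 + 0  (stop)
So 14/11 = [1; 3, 1, 2].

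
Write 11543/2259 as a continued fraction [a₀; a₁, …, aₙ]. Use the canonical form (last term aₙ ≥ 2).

[5; 9, 9, 5, 2, 2]

11543 = 5×2259 + 248
2259 = 9×248 + 27
248 = 9×27 + 5
27 = 5×5 + 2
5 = 2×2 + 1
2 = 2×1 + 0  (stop)
So 11543/2259 = [5; 9, 9, 5, 2, 2].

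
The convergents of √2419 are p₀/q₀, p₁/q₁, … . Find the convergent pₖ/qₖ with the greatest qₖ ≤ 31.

541/11

√2419 = [49; 5, 2, 5, 98, …] (period length 4).
Convergents:
  p_0/q_0 = 49/1
  p_1/q_1 = 246/5
  p_2/q_2 = 541/11
  p_3/q_3 = 2951/60
q_2 = 11 ≤ 31 < 60 = q_3, so the answer is 541/11.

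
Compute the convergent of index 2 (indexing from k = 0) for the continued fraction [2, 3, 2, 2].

16/7

Using pₖ = aₖpₖ₋₁ + pₖ₋₂, qₖ = aₖqₖ₋₁ + qₖ₋₂ (with p₋₁=1, p₋₂=0, q₋₁=0, q₋₂=1):
  k=0: a=2, p=2, q=1
  k=1: a=3, p=7, q=3
  k=2: a=2, p=16, q=7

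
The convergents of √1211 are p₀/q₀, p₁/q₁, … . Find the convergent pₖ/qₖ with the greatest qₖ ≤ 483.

√1211 = [34; 1, 3, 1, 68, …] (period length 4).
Convergents:
  p_0/q_0 = 34/1
  p_1/q_1 = 35/1
  p_2/q_2 = 139/4
  p_3/q_3 = 174/5
  p_4/q_4 = 11971/344
  p_5/q_5 = 12145/349
  p_6/q_6 = 48406/1391
q_5 = 349 ≤ 483 < 1391 = q_6, so the answer is 12145/349.

12145/349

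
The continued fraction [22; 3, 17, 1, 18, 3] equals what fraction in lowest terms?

71023/3181

Fold from the inside: start with 3/1.
  18 + 1/3 = 55/3
  1 + 3/55 = 58/55
  17 + 55/58 = 1041/58
  3 + 58/1041 = 3181/1041
  22 + 1041/3181 = 71023/3181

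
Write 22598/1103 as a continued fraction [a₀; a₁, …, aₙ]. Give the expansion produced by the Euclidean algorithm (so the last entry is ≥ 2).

22598 = 20·1103 + 538
1103 = 2·538 + 27
538 = 19·27 + 25
27 = 1·25 + 2
25 = 12·2 + 1
2 = 2·1 + 0  (stop)
So 22598/1103 = [20; 2, 19, 1, 12, 2].

[20; 2, 19, 1, 12, 2]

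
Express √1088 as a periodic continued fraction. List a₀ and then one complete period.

[32; 1, 64]

a₀ = ⌊√1088⌋ = 32.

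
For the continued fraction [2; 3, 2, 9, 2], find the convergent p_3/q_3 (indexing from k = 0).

Using pₖ = aₖpₖ₋₁ + pₖ₋₂, qₖ = aₖqₖ₋₁ + qₖ₋₂ (with p₋₁=1, p₋₂=0, q₋₁=0, q₋₂=1):
  k=0: a=2, p=2, q=1
  k=1: a=3, p=7, q=3
  k=2: a=2, p=16, q=7
  k=3: a=9, p=151, q=66

151/66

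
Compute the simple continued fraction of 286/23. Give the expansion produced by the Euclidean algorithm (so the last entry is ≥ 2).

286 = 12*23 + 10
23 = 2*10 + 3
10 = 3*3 + 1
3 = 3*1 + 0  (stop)
So 286/23 = [12; 2, 3, 3].

[12; 2, 3, 3]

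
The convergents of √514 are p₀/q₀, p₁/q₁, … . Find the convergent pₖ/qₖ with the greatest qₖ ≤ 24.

√514 = [22; 1, 2, 22, 2, 1, 44, …] (period length 6).
Convergents:
  p_0/q_0 = 22/1
  p_1/q_1 = 23/1
  p_2/q_2 = 68/3
  p_3/q_3 = 1519/67
q_2 = 3 ≤ 24 < 67 = q_3, so the answer is 68/3.

68/3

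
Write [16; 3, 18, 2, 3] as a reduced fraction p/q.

6433/394

Using pₖ = aₖpₖ₋₁ + pₖ₋₂ and qₖ = aₖqₖ₋₁ + qₖ₋₂:
  k=0: a=16, p=16, q=1
  k=1: a=3, p=49, q=3
  k=2: a=18, p=898, q=55
  k=3: a=2, p=1845, q=113
  k=4: a=3, p=6433, q=394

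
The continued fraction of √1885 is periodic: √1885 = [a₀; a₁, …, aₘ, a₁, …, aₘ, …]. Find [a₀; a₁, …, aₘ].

a₀ = ⌊√1885⌋ = 43.
With m₀=0, d₀=1 and mₖ₊₁ = dₖaₖ − mₖ, dₖ₊₁ = (n − mₖ₊₁²)/dₖ, aₖ₊₁ = ⌊(a₀+mₖ₊₁)/dₖ₊₁⌋:
  k=1: m=43, d=36, a=2
  k=2: m=29, d=29, a=2
  k=3: m=29, d=36, a=2
  k=4: m=43, d=1, a=86
d=1 and a=2a₀=86 at k=4, so the next step gives (m, d) = (43, 36) again — its k=1 value — and the period has length 4.

[43; 2, 2, 2, 86]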